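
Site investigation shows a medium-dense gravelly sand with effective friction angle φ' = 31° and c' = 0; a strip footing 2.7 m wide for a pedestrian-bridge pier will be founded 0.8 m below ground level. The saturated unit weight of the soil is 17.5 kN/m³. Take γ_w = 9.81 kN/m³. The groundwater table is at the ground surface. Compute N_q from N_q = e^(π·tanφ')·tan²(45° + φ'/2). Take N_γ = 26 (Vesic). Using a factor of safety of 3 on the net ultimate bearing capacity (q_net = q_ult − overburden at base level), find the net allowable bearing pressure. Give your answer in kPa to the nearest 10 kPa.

N_q = e^(π·tan31°)·tan²(60.5°) = 20.63.
γ' = 17.5 − 9.81 = 7.69 kN/m³ (submerged throughout). q = 7.69 × 0.8 = 6.152 kPa; the same γ' applies in the ½γBN_γ term.
q·N_q = 6.152 × 20.631 = 126.92 kPa
0.5·γ·B·N_γ = 0.5 × 7.69 × 2.7 × 26 = 269.92 kPa
q_ult = 126.92 + 269.92 = 396.84 kPa.
q_net = 396.84 − 6.152 = 390.69 kPa.
q_all(net) = 390.69 / 3 = 130.23 kPa.

q_all(net) ≈ 130 kPa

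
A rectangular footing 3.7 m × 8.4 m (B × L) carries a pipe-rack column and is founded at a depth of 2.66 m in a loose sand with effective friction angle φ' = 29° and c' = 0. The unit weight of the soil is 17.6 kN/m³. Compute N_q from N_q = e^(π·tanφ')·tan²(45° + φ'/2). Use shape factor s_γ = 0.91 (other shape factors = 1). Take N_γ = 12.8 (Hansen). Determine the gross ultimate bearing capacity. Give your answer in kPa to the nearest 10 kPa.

tan29° = 0.5543, so N_q = e^(π×0.5543)·tan²(59.5°) = 5.705 × 2.882 = 16.44.
Overburden at base level: q = 17.6 × 2.66 = 46.816 kPa.
Surcharge term q·N_q = 46.816 × 16.443 = 769.81 kPa; self-weight term 0.5·γ·B·N_γ·s_γ = 0.5 × 17.6 × 3.7 × 12.8 × 0.91 = 379.26 kPa.
q_ult = 769.81 + 379.26 = 1149.1 kPa.

q_ult ≈ 1150 kPa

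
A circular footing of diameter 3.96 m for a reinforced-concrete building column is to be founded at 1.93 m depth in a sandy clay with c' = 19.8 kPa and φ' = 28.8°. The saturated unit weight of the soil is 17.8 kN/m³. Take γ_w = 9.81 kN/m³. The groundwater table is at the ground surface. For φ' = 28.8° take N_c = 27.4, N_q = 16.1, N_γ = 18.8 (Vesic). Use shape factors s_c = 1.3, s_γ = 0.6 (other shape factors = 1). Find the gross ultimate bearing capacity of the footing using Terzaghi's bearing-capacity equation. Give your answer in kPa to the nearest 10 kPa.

q_ult ≈ 1130 kPa

Water table at ground surface, so effective unit weight γ' = 17.8 − 9.81 = 7.99 kN/m³ is used throughout; overburden q = 7.99 × 1.93 = 15.421 kPa; the same γ' applies in the ½γBN_γ term.
Cohesion term c·N_c·s_c = 19.8 × 27.4 × 1.3 = 705.28 kPa; surcharge term q·N_q = 15.421 × 16.1 = 248.27 kPa; self-weight term 0.5·γ·B·N_γ·s_γ = 0.5 × 7.99 × 3.96 × 18.8 × 0.6 = 178.45 kPa.
q_ult = 705.28 + 248.27 + 178.45 = 1132 kPa.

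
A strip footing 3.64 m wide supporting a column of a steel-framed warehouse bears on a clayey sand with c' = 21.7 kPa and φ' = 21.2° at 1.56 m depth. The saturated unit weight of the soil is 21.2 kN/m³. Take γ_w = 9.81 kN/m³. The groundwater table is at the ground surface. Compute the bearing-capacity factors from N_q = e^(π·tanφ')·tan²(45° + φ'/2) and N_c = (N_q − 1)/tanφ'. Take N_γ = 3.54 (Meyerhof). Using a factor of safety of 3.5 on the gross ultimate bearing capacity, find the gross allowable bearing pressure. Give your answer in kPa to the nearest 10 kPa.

q_all ≈ 160 kPa

N_q = e^(π·tan21.2°)·tan²(55.6°) = 7.21; N_c = (N_q − 1)/tanφ' = 16.02.
With the water table at the surface the whole profile is submerged: γ' = 21.2 − 9.81 = 11.39 kN/m³, so q = γ'·D_f = 17.768 kPa; the same γ' applies in the ½γBN_γ term.
q_ult = c·N_c + q·N_q + 0.5·γ·B·N_γ
     = 21.7 × 16.021 + 17.768 × 7.2142 + 0.5 × 11.39 × 3.64 × 3.54
     = 347.66 + 128.18 + 73.383 = 549.23 kPa.
q_all = 549.23 / 3.5 = 156.92 kPa.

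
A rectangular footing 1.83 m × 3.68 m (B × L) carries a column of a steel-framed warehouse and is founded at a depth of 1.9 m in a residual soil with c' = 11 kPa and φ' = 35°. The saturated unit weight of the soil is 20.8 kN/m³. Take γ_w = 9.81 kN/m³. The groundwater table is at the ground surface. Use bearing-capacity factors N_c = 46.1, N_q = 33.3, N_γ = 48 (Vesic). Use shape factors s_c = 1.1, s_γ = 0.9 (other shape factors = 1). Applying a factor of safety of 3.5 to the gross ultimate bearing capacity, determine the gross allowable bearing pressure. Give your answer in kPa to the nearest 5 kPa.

q_all ≈ 480 kPa

With the water table at the surface the whole profile is submerged: γ' = 20.8 − 9.81 = 10.99 kN/m³, so q = γ'·D_f = 20.881 kPa; the same γ' applies in the ½γBN_γ term.
q_ult = c·N_c·s_c + q·N_q + 0.5·γ·B·N_γ·s_γ
     = 11 × 46.1 × 1.1 + 20.881 × 33.3 + 0.5 × 10.99 × 1.83 × 48 × 0.9
     = 557.81 + 695.34 + 434.41 = 1687.6 kPa.
q_all = q_ult / FS = 1687.6 / 3.5 = 482.16 kPa.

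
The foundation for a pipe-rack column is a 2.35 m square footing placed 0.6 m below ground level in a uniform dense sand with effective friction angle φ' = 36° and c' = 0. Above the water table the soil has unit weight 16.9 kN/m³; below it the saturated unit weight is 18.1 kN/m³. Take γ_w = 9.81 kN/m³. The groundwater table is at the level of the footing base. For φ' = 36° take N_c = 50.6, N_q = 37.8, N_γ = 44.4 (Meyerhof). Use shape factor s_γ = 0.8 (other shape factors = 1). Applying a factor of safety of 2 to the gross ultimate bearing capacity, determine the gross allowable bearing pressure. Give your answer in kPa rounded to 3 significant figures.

Effective surcharge at the founding depth q = γ·D_f = 16.9 × 0.6 = 10.14 kPa.
The water table coincides with the base, so in the self-weight term γ → γ' = 8.29 kN/m³.
q_ult = q·N_q + 0.5·γ·B·N_γ·s_γ
     = 10.14 × 37.8 + 0.5 × 8.29 × 2.35 × 44.4 × 0.8
     = 383.29 + 345.99 = 729.28 kPa.
q_all = q_ult / FS = 729.28 / 2 = 364.64 kPa.

q_all ≈ 365 kPa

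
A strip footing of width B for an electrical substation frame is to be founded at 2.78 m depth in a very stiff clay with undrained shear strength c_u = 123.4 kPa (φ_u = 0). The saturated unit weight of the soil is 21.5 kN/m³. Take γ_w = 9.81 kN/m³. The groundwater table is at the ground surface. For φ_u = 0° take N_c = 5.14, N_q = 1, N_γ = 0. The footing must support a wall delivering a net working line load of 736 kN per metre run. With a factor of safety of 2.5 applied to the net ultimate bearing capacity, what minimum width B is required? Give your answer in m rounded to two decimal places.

B = 2.90 m

Water table at ground surface, so effective unit weight γ' = 21.5 − 9.81 = 11.69 kN/m³ is used throughout; overburden q = 11.69 × 2.78 = 32.498 kPa.
Cohesion term c·N_c = 123.4 × 5.14 = 634.28 kPa; surcharge term q·N_q = 32.498 × 1 = 32.498 kPa.
q_ult = 634.28 + 32.498 = 666.77 kPa.
For φ = 0 the ½γBN_γ term vanishes, so q_ult is independent of B. q_net = 666.77 − 32.498 = 634.28 kPa; q_all(net) = 634.28/2.5 = 253.71 kPa.
Required width B = w / q_all(net) = 736 / 253.71 = 2.901 m.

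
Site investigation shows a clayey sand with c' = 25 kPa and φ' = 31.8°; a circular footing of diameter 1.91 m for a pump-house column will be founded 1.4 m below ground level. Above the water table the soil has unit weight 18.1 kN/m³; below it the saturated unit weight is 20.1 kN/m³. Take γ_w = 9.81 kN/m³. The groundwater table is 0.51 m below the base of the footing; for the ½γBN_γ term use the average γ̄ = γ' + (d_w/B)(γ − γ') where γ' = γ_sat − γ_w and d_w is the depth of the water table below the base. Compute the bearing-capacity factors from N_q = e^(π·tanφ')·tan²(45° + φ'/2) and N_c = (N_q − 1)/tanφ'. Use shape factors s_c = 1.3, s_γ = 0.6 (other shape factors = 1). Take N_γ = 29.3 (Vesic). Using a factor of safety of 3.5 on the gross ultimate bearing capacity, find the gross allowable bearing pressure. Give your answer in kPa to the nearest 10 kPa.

N_q = e^(π·tan31.8°)·tan²(60.9°) = 22.64; N_c = (N_q − 1)/tanφ' = 34.9.
Overburden at base level: q = 18.1 × 1.4 = 25.34 kPa.
The water table is 0.51 m below the base (< B = 1.91 m), so the ½γBN_γ term uses γ̄ = γ' + (d_w/B)(γ − γ') = 10.29 + (0.51/1.91)(18.1 − 10.29) = 12.375 kN/m³.
Cohesion term c·N_c·s_c = 25 × 34.902 × 1.3 = 1134.3 kPa; surcharge term q·N_q = 25.34 × 22.64 = 573.69 kPa; self-weight term 0.5·γ·B·N_γ·s_γ = 0.5 × 12.375 × 1.91 × 29.3 × 0.6 = 207.77 kPa.
q_ult = 1134.3 + 573.69 + 207.77 = 1915.8 kPa.
q_all = 1915.8 / 3.5 = 547.36 kPa.

q_all ≈ 550 kPa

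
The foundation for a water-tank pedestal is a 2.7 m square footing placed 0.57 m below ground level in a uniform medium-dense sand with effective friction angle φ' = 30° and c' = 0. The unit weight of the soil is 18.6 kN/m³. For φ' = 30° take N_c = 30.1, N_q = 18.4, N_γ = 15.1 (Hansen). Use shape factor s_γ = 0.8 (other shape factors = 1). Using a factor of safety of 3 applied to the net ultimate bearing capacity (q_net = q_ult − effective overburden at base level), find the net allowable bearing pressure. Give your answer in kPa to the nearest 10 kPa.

q_all(net) ≈ 160 kPa

q = γ·D_f = 18.6 × 0.57 = 10.602 kPa.
q·N_q = 10.602 × 18.4 = 195.08 kPa
0.5·γ·B·N_γ·s_γ = 0.5 × 18.6 × 2.7 × 15.1 × 0.8 = 303.33 kPa
q_ult = 195.08 + 303.33 = 498.41 kPa.
Net ultimate: q_net = 498.41 − 10.602 = 487.8 kPa.
q_all(net) = 487.8 / 3 = 162.6 kPa.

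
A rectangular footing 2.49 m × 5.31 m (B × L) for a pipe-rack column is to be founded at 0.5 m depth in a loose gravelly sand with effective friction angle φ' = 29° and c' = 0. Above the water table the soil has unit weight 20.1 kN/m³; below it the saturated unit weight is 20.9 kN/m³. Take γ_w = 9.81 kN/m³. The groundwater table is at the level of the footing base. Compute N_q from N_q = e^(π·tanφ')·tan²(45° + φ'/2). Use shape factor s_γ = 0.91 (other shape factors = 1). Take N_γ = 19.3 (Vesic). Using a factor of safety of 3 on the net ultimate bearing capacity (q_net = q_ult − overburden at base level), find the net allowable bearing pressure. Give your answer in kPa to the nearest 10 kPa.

N_q = e^(π·tan29°)·tan²(59.5°) = 16.44.
q = γ·D_f = 20.1 × 0.5 = 10.05 kPa.
For the ½γBN_γ term take γ' = 20.9 − 9.81 = 11.09 kN/m³ (soil below base is submerged).
q·N_q = 10.05 × 16.443 = 165.26 kPa
0.5·γ·B·N_γ·s_γ = 0.5 × 11.09 × 2.49 × 19.3 × 0.91 = 242.49 kPa
q_ult = 165.26 + 242.49 = 407.75 kPa.
q_net = 407.75 − 10.05 = 397.7 kPa.
q_all(net) = 397.7 / 3 = 132.57 kPa.

q_all(net) ≈ 130 kPa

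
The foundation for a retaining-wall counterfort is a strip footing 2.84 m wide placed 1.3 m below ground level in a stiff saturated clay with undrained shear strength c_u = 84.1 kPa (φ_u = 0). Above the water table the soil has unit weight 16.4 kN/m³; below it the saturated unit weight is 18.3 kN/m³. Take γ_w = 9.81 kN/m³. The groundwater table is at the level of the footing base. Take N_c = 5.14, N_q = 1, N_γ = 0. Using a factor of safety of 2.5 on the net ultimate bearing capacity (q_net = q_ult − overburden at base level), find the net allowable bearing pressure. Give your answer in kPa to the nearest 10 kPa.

q_all(net) ≈ 170 kPa

q = γ·D_f = 16.4 × 1.3 = 21.32 kPa.
c·N_c = 84.1 × 5.14 = 432.27 kPa
q·N_q = 21.32 × 1 = 21.32 kPa
q_ult = 432.27 + 21.32 = 453.59 kPa.
q_net = 453.59 − 21.32 = 432.27 kPa.
q_all(net) = 432.27 / 2.5 = 172.91 kPa.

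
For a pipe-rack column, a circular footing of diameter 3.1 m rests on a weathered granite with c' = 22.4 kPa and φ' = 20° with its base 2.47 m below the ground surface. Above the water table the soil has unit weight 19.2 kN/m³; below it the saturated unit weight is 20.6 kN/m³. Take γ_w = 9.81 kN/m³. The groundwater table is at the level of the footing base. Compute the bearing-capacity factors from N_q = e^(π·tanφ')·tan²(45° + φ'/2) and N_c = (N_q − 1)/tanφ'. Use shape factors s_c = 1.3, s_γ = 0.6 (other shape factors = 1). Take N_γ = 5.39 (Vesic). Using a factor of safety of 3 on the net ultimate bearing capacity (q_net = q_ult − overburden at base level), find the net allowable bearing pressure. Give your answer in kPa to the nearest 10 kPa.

q_all(net) ≈ 250 kPa

N_q = e^(π·tan20°)·tan²(55°) = 6.4; N_c = (N_q − 1)/tanφ' = 14.83.
Overburden at base level: q = 19.2 × 2.47 = 47.424 kPa.
Below the base the soil is submerged, so the ½γBN_γ term uses γ' = 20.6 − 9.81 = 10.79 kN/m³.
Cohesion term c·N_c·s_c = 22.4 × 14.835 × 1.3 = 431.99 kPa; surcharge term q·N_q = 47.424 × 6.3994 = 303.48 kPa; self-weight term 0.5·γ·B·N_γ·s_γ = 0.5 × 10.79 × 3.1 × 5.39 × 0.6 = 54.087 kPa.
q_ult = 431.99 + 303.48 + 54.087 = 789.56 kPa.
q_net = 789.56 − 47.424 = 742.13 kPa.
q_all(net) = 742.13 / 3 = 247.38 kPa.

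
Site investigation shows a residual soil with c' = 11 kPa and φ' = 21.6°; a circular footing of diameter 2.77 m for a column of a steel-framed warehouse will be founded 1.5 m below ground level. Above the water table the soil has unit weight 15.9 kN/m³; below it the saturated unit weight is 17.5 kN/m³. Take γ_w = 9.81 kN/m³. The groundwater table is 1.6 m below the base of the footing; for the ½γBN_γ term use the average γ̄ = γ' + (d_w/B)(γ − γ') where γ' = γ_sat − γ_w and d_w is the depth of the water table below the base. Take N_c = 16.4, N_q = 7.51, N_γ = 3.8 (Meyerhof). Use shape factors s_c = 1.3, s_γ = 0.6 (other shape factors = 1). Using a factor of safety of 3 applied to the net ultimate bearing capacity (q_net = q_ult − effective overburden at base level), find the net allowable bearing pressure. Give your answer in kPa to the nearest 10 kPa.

q = γ·D_f = 15.9 × 1.5 = 23.85 kPa.
γ' = 7.69 kN/m³; averaging over the depth B below the base, γ̄ = γ' + (d_w/B)(γ − γ') = 12.432 kN/m³.
c·N_c·s_c = 11 × 16.4 × 1.3 = 234.52 kPa
q·N_q = 23.85 × 7.51 = 179.11 kPa
0.5·γ·B·N_γ·s_γ = 0.5 × 12.432 × 2.77 × 3.8 × 0.6 = 39.259 kPa
q_ult = 234.52 + 179.11 + 39.259 = 452.89 kPa.
Net ultimate: q_net = 452.89 − 23.85 = 429.04 kPa.
q_all(net) = 429.04 / 3 = 143.01 kPa.

q_all(net) ≈ 140 kPa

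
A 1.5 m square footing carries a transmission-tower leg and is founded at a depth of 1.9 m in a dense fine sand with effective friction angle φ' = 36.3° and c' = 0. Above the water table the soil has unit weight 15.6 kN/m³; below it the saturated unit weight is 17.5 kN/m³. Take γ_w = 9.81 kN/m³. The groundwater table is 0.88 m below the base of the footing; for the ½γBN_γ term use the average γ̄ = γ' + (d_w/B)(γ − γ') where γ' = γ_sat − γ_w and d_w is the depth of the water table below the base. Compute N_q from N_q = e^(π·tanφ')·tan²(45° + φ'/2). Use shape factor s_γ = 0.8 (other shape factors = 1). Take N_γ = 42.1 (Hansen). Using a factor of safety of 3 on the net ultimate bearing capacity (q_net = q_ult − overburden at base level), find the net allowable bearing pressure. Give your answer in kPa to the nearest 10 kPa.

q_all(net) ≈ 480 kPa

N_q = e^(π·tan36.3°)·tan²(63.15°) = 39.22.
q = γ·D_f = 15.6 × 1.9 = 29.64 kPa.
γ' = 7.69 kN/m³; averaging over the depth B below the base, γ̄ = γ' + (d_w/B)(γ − γ') = 12.331 kN/m³.
q·N_q = 29.64 × 39.222 = 1162.6 kPa
0.5·γ·B·N_γ·s_γ = 0.5 × 12.331 × 1.5 × 42.1 × 0.8 = 311.47 kPa
q_ult = 1162.6 + 311.47 = 1474 kPa.
q_net = 1474 − 29.64 = 1444.4 kPa.
q_all(net) = 1444.4 / 3 = 481.46 kPa.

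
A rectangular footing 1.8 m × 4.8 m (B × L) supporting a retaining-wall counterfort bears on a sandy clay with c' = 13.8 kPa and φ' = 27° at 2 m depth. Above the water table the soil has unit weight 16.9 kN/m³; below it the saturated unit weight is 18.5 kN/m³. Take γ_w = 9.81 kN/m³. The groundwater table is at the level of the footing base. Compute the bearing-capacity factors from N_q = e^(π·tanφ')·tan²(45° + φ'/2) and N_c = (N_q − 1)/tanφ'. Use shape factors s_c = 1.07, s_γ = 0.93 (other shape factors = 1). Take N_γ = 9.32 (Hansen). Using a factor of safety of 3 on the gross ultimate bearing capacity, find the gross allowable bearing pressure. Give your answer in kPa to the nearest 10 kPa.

N_q = e^(π·tan27°)·tan²(58.5°) = 13.2; N_c = (N_q − 1)/tanφ' = 23.94.
q = γ·D_f = 16.9 × 2 = 33.8 kPa.
For the ½γBN_γ term take γ' = 18.5 − 9.81 = 8.69 kN/m³ (soil below base is submerged).
c·N_c·s_c = 13.8 × 23.942 × 1.07 = 353.53 kPa
q·N_q = 33.8 × 13.199 = 446.13 kPa
0.5·γ·B·N_γ·s_γ = 0.5 × 8.69 × 1.8 × 9.32 × 0.93 = 67.789 kPa
q_ult = 353.53 + 446.13 + 67.789 = 867.45 kPa.
q_all = 867.45 / 3 = 289.15 kPa.

q_all ≈ 290 kPa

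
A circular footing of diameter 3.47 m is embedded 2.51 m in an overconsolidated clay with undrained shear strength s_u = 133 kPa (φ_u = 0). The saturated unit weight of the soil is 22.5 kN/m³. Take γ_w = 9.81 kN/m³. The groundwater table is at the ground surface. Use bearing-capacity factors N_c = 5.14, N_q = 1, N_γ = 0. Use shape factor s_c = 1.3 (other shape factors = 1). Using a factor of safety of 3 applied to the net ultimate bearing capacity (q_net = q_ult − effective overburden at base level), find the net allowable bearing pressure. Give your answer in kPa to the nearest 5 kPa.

With the water table at the surface the whole profile is submerged: γ' = 22.5 − 9.81 = 12.69 kN/m³, so q = γ'·D_f = 31.852 kPa.
q_ult = c·N_c·s_c + q·N_q
     = 133 × 5.14 × 1.3 + 31.852 × 1
     = 888.71 + 31.852 = 920.56 kPa.
Net ultimate: q_net = 920.56 − 31.852 = 888.71 kPa.
q_all(net) = 888.71 / 3 = 296.24 kPa.

q_all(net) ≈ 295 kPa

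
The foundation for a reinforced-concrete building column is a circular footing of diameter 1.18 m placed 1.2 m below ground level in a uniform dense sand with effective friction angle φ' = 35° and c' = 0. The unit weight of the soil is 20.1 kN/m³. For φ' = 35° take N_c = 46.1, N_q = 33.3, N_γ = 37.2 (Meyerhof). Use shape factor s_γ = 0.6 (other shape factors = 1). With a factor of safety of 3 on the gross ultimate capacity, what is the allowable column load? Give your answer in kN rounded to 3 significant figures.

P_all ≈ 389 kN

Effective surcharge at the founding depth q = γ·D_f = 20.1 × 1.2 = 24.12 kPa.
q_ult = q·N_q + 0.5·γ·B·N_γ·s_γ
     = 24.12 × 33.3 + 0.5 × 20.1 × 1.18 × 37.2 × 0.6
     = 803.2 + 264.69 = 1067.9 kPa.
Gross allowable pressure q_all = 1067.9 / 3 = 355.96 kPa.
Footing area = 1.0936 m², so allowable column load = 355.96 × 1.0936 = 389.28 kN.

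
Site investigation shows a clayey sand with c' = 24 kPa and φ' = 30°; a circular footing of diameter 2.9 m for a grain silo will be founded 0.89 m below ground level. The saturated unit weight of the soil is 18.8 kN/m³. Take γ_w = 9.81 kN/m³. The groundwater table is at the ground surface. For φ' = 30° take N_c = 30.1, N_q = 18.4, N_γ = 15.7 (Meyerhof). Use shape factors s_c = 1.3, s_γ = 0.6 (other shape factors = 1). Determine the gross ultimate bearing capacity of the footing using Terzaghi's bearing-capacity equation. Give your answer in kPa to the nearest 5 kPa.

q_ult ≈ 1210 kPa

γ' = 18.8 − 9.81 = 8.99 kN/m³ (submerged throughout). q = 8.99 × 0.89 = 8.0011 kPa; the same γ' applies in the ½γBN_γ term.
c·N_c·s_c = 24 × 30.1 × 1.3 = 939.12 kPa
q·N_q = 8.0011 × 18.4 = 147.22 kPa
0.5·γ·B·N_γ·s_γ = 0.5 × 8.99 × 2.9 × 15.7 × 0.6 = 122.79 kPa
q_ult = 939.12 + 147.22 + 122.79 = 1209.1 kPa.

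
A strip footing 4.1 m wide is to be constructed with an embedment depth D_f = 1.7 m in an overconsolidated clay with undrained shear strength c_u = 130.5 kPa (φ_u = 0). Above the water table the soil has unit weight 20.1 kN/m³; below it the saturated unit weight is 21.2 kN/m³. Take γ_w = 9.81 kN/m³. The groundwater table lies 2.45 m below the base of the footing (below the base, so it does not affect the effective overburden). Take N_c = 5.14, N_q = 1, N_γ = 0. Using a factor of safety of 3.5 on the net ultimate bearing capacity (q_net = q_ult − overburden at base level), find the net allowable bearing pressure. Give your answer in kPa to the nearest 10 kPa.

q_all(net) ≈ 190 kPa

q = γ·D_f = 20.1 × 1.7 = 34.17 kPa.
c·N_c = 130.5 × 5.14 = 670.77 kPa
q·N_q = 34.17 × 1 = 34.17 kPa
q_ult = 670.77 + 34.17 = 704.94 kPa.
q_net = 704.94 − 34.17 = 670.77 kPa.
q_all(net) = 670.77 / 3.5 = 191.65 kPa.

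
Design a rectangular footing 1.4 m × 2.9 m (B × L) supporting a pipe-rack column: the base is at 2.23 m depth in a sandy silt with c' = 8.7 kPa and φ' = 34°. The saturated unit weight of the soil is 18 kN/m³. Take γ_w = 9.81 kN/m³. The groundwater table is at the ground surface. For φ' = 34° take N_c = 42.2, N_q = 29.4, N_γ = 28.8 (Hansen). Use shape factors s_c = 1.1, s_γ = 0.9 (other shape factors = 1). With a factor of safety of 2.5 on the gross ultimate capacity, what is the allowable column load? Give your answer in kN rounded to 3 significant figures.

γ' = 18 − 9.81 = 8.19 kN/m³ (submerged throughout). q = 8.19 × 2.23 = 18.264 kPa; the same γ' applies in the ½γBN_γ term.
c·N_c·s_c = 8.7 × 42.2 × 1.1 = 403.85 kPa
q·N_q = 18.264 × 29.4 = 536.95 kPa
0.5·γ·B·N_γ·s_γ = 0.5 × 8.19 × 1.4 × 28.8 × 0.9 = 148.6 kPa
q_ult = 403.85 + 536.95 + 148.6 = 1089.4 kPa.
Gross allowable pressure q_all = 1089.4 / 2.5 = 435.76 kPa.
Footing area = 4.06 m², so allowable column load = 435.76 × 4.06 = 1769.2 kN.

P_all ≈ 1770 kN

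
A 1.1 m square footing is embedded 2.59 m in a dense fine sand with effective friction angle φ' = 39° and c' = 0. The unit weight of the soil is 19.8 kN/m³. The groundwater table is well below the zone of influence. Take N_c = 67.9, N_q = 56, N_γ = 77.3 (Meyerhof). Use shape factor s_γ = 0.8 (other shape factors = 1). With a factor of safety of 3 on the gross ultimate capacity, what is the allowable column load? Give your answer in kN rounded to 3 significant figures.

Effective surcharge at the founding depth q = γ·D_f = 19.8 × 2.59 = 51.282 kPa.
q_ult = q·N_q + 0.5·γ·B·N_γ·s_γ
     = 51.282 × 56 + 0.5 × 19.8 × 1.1 × 77.3 × 0.8
     = 2871.8 + 673.44 = 3545.2 kPa.
Gross allowable pressure q_all = 3545.2 / 3 = 1181.7 kPa.
Footing area = 1.21 m², so allowable column load = 1181.7 × 1.21 = 1429.9 kN.

P_all ≈ 1430 kN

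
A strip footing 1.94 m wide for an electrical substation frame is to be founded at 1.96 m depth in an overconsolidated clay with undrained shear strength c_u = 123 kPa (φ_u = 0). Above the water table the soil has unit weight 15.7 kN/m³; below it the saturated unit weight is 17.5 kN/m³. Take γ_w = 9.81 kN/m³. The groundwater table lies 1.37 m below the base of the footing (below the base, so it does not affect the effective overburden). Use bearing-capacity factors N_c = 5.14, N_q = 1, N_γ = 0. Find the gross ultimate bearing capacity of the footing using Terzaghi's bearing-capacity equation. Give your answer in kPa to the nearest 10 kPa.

q_ult ≈ 660 kPa

Overburden at base level: q = 15.7 × 1.96 = 30.772 kPa.
Cohesion term c·N_c = 123 × 5.14 = 632.22 kPa; surcharge term q·N_q = 30.772 × 1 = 30.772 kPa.
q_ult = 632.22 + 30.772 = 662.99 kPa.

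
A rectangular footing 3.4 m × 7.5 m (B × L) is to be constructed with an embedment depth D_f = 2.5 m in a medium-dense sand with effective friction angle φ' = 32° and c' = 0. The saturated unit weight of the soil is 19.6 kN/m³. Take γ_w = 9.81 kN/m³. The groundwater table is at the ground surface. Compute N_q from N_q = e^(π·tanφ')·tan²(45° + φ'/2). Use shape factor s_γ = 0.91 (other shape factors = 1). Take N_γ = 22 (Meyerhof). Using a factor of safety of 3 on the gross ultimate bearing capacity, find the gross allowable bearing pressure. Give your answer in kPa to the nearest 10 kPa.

N_q = e^(π·tan32°)·tan²(61°) = 23.18.
γ' = 19.6 − 9.81 = 9.79 kN/m³ (submerged throughout). q = 9.79 × 2.5 = 24.475 kPa; the same γ' applies in the ½γBN_γ term.
q·N_q = 24.475 × 23.177 = 567.25 kPa
0.5·γ·B·N_γ·s_γ = 0.5 × 9.79 × 3.4 × 22 × 0.91 = 333.19 kPa
q_ult = 567.25 + 333.19 = 900.44 kPa.
q_all = 900.44 / 3 = 300.15 kPa.

q_all ≈ 300 kPa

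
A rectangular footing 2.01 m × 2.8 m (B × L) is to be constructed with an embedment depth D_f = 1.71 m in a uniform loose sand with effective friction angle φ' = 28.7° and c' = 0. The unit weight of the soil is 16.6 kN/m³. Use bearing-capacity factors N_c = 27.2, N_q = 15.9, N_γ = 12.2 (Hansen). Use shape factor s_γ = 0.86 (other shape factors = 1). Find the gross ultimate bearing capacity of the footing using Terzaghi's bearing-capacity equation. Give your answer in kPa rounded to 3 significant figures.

Effective surcharge at the founding depth q = γ·D_f = 16.6 × 1.71 = 28.386 kPa.
q_ult = q·N_q + 0.5·γ·B·N_γ·s_γ
     = 28.386 × 15.9 + 0.5 × 16.6 × 2.01 × 12.2 × 0.86
     = 451.34 + 175.04 = 626.38 kPa.

q_ult ≈ 626 kPa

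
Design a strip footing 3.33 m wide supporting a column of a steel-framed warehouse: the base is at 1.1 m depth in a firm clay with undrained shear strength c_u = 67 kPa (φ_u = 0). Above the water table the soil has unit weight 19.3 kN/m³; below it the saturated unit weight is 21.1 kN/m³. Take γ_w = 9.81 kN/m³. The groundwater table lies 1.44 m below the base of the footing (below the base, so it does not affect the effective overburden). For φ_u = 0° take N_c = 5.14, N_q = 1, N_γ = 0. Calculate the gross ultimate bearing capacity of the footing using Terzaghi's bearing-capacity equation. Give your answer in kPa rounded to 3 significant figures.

q_ult ≈ 366 kPa

q = γ·D_f = 19.3 × 1.1 = 21.23 kPa.
c·N_c = 67 × 5.14 = 344.38 kPa
q·N_q = 21.23 × 1 = 21.23 kPa
q_ult = 344.38 + 21.23 = 365.61 kPa.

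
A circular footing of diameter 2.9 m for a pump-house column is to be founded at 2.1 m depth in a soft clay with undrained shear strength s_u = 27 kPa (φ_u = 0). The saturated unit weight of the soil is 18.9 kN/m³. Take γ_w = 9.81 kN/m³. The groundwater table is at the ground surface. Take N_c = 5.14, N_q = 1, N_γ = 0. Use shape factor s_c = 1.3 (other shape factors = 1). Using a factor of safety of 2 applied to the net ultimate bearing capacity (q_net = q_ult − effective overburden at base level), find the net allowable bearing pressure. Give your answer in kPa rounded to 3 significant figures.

q_all(net) ≈ 90.2 kPa

With the water table at the surface the whole profile is submerged: γ' = 18.9 − 9.81 = 9.09 kN/m³, so q = γ'·D_f = 19.089 kPa.
q_ult = c·N_c·s_c + q·N_q
     = 27 × 5.14 × 1.3 + 19.089 × 1
     = 180.41 + 19.089 = 199.5 kPa.
Net ultimate: q_net = 199.5 − 19.089 = 180.41 kPa.
q_all(net) = 180.41 / 2 = 90.207 kPa.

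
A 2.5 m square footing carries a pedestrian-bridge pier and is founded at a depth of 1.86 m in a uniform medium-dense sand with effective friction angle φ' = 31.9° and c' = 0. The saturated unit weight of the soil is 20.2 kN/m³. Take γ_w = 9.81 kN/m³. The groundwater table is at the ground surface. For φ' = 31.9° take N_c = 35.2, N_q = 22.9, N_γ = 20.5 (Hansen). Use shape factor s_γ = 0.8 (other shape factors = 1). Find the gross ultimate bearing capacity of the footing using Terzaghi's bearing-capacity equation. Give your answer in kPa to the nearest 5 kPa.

Water table at ground surface, so effective unit weight γ' = 20.2 − 9.81 = 10.39 kN/m³ is used throughout; overburden q = 10.39 × 1.86 = 19.325 kPa; the same γ' applies in the ½γBN_γ term.
Surcharge term q·N_q = 19.325 × 22.9 = 442.55 kPa; self-weight term 0.5·γ·B·N_γ·s_γ = 0.5 × 10.39 × 2.5 × 20.5 × 0.8 = 213 kPa.
q_ult = 442.55 + 213 = 655.55 kPa.

q_ult ≈ 655 kPa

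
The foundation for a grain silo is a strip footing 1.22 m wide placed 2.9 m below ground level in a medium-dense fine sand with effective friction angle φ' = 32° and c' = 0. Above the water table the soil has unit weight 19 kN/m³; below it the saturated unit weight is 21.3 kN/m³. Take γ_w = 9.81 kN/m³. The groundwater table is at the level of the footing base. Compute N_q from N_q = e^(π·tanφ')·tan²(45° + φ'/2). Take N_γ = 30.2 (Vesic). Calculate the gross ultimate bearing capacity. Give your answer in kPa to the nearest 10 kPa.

tan32° = 0.6249, so N_q = e^(π×0.6249)·tan²(61°) = 7.121 × 3.255 = 23.18.
Overburden at base level: q = 19 × 2.9 = 55.1 kPa.
Below the base the soil is submerged, so the ½γBN_γ term uses γ' = 21.3 − 9.81 = 11.49 kN/m³.
Surcharge term q·N_q = 55.1 × 23.177 = 1277 kPa; self-weight term 0.5·γ·B·N_γ = 0.5 × 11.49 × 1.22 × 30.2 = 211.67 kPa.
q_ult = 1277 + 211.67 = 1488.7 kPa.

q_ult ≈ 1490 kPa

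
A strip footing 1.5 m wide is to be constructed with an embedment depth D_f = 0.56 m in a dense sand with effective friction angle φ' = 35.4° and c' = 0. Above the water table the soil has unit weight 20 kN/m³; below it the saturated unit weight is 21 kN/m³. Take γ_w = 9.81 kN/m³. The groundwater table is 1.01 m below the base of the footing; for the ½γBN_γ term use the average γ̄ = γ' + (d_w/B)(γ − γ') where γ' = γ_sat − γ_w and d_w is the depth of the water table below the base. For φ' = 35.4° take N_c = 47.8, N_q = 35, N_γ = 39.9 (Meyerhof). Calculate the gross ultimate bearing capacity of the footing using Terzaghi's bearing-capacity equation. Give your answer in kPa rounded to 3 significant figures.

Overburden at base level: q = 20 × 0.56 = 11.2 kPa.
The water table is 1.01 m below the base (< B = 1.5 m), so the ½γBN_γ term uses γ̄ = γ' + (d_w/B)(γ − γ') = 11.19 + (1.01/1.5)(20 − 11.19) = 17.122 kN/m³.
Surcharge term q·N_q = 11.2 × 35 = 392 kPa; self-weight term 0.5·γ·B·N_γ = 0.5 × 17.122 × 1.5 × 39.9 = 512.38 kPa.
q_ult = 392 + 512.38 = 904.38 kPa.

q_ult ≈ 904 kPa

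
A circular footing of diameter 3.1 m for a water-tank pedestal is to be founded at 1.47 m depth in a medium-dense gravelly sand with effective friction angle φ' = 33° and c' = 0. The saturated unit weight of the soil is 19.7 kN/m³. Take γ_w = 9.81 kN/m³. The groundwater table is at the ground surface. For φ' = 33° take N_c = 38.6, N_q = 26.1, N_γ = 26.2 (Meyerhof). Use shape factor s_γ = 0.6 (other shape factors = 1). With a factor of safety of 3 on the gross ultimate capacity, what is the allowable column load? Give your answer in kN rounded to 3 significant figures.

P_all ≈ 1560 kN

With the water table at the surface the whole profile is submerged: γ' = 19.7 − 9.81 = 9.89 kN/m³, so q = γ'·D_f = 14.538 kPa; the same γ' applies in the ½γBN_γ term.
q_ult = q·N_q + 0.5·γ·B·N_γ·s_γ
     = 14.538 × 26.1 + 0.5 × 9.89 × 3.1 × 26.2 × 0.6
     = 379.45 + 240.98 = 620.43 kPa.
Gross allowable pressure q_all = 620.43 / 3 = 206.81 kPa.
Footing area = 7.5477 m², so allowable column load = 206.81 × 7.5477 = 1560.9 kN.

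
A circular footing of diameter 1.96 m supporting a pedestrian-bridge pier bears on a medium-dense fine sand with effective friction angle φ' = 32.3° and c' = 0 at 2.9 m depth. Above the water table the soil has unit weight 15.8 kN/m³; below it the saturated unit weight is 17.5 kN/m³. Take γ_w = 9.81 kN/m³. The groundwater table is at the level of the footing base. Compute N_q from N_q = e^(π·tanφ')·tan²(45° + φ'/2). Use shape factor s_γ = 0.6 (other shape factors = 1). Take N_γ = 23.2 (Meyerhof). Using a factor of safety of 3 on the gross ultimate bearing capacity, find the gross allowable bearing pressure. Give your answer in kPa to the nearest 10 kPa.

N_q = e^(π·tan32.3°)·tan²(61.15°) = 24.01.
q = γ·D_f = 15.8 × 2.9 = 45.82 kPa.
For the ½γBN_γ term take γ' = 17.5 − 9.81 = 7.69 kN/m³ (soil below base is submerged).
q·N_q = 45.82 × 24.01 = 1100.1 kPa
0.5·γ·B·N_γ·s_γ = 0.5 × 7.69 × 1.96 × 23.2 × 0.6 = 104.9 kPa
q_ult = 1100.1 + 104.9 = 1205 kPa.
q_all = 1205 / 3 = 401.68 kPa.

q_all ≈ 400 kPa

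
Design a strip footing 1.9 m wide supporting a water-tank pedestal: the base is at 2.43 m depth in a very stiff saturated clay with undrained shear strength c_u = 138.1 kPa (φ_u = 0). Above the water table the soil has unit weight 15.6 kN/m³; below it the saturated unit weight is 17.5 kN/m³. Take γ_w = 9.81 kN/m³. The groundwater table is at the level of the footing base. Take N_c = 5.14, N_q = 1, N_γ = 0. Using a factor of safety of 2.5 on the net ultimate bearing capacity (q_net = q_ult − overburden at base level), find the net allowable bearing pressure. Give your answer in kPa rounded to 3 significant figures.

q_all(net) ≈ 284 kPa

Overburden at base level: q = 15.6 × 2.43 = 37.908 kPa.
Cohesion term c·N_c = 138.1 × 5.14 = 709.83 kPa; surcharge term q·N_q = 37.908 × 1 = 37.908 kPa.
q_ult = 709.83 + 37.908 = 747.74 kPa.
q_net = 747.74 − 37.908 = 709.83 kPa.
q_all(net) = 709.83 / 2.5 = 283.93 kPa.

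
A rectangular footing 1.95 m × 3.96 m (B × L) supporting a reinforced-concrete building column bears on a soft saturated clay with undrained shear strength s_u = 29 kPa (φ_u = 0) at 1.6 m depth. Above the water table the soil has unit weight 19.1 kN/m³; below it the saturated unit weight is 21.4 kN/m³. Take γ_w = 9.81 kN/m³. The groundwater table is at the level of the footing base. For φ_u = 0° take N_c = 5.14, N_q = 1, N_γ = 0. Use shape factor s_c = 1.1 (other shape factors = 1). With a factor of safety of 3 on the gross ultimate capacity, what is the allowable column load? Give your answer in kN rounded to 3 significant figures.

P_all ≈ 501 kN

Effective surcharge at the founding depth q = γ·D_f = 19.1 × 1.6 = 30.56 kPa.
q_ult = c·N_c·s_c + q·N_q
     = 29 × 5.14 × 1.1 + 30.56 × 1
     = 163.97 + 30.56 = 194.53 kPa.
Gross allowable pressure q_all = 194.53 / 3 = 64.842 kPa.
Footing area = 7.722 m², so allowable column load = 64.842 × 7.722 = 500.71 kN.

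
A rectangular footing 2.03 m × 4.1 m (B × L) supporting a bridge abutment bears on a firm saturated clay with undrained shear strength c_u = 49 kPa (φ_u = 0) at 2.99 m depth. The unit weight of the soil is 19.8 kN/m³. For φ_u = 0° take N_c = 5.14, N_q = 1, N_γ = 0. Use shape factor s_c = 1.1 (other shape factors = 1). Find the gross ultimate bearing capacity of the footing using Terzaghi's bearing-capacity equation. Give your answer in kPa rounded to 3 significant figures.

Overburden at base level: q = 19.8 × 2.99 = 59.202 kPa.
Cohesion term c·N_c·s_c = 49 × 5.14 × 1.1 = 277.05 kPa; surcharge term q·N_q = 59.202 × 1 = 59.202 kPa.
q_ult = 277.05 + 59.202 = 336.25 kPa.

q_ult ≈ 336 kPa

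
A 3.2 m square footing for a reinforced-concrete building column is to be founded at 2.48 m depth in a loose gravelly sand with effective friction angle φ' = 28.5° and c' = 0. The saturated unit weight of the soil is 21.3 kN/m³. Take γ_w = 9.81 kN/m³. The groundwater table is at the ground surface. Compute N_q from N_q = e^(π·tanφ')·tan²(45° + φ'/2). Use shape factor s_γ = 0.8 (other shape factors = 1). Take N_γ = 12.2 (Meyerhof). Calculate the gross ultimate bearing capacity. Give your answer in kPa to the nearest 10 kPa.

q_ult ≈ 620 kPa

tan28.5° = 0.543, so N_q = e^(π×0.543)·tan²(59.25°) = 5.505 × 2.825 = 15.55.
Water table at ground surface, so effective unit weight γ' = 21.3 − 9.81 = 11.49 kN/m³ is used throughout; overburden q = 11.49 × 2.48 = 28.495 kPa; the same γ' applies in the ½γBN_γ term.
Surcharge term q·N_q = 28.495 × 15.554 = 443.23 kPa; self-weight term 0.5·γ·B·N_γ·s_γ = 0.5 × 11.49 × 3.2 × 12.2 × 0.8 = 179.43 kPa.
q_ult = 443.23 + 179.43 = 622.65 kPa.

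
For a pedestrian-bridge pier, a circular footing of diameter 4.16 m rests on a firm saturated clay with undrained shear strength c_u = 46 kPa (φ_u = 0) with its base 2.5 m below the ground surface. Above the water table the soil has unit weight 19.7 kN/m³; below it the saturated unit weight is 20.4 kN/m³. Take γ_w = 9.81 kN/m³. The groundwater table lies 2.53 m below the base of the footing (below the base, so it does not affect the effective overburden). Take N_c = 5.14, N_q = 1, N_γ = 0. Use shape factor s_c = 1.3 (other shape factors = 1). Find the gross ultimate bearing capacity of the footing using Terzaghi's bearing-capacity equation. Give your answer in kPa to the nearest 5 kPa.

Effective surcharge at the founding depth q = γ·D_f = 19.7 × 2.5 = 49.25 kPa.
q_ult = c·N_c·s_c + q·N_q
     = 46 × 5.14 × 1.3 + 49.25 × 1
     = 307.37 + 49.25 = 356.62 kPa.

q_ult ≈ 355 kPa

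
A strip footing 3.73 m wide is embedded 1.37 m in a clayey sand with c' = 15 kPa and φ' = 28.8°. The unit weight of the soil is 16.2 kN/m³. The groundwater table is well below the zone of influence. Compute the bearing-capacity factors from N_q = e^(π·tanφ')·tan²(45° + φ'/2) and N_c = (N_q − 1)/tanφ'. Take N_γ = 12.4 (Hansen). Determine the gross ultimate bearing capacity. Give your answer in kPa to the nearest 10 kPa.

q_ult ≈ 1140 kPa

tan28.8° = 0.5498, so N_q = e^(π×0.5498)·tan²(59.4°) = 5.624 × 2.859 = 16.08.
N_c = (16.08 − 1)/tan28.8° = 27.43.
Effective surcharge at the founding depth q = γ·D_f = 16.2 × 1.37 = 22.194 kPa.
q_ult = c·N_c + q·N_q + 0.5·γ·B·N_γ
     = 15 × 27.432 + 22.194 × 16.081 + 0.5 × 16.2 × 3.73 × 12.4
     = 411.48 + 356.9 + 374.64 = 1143 kPa.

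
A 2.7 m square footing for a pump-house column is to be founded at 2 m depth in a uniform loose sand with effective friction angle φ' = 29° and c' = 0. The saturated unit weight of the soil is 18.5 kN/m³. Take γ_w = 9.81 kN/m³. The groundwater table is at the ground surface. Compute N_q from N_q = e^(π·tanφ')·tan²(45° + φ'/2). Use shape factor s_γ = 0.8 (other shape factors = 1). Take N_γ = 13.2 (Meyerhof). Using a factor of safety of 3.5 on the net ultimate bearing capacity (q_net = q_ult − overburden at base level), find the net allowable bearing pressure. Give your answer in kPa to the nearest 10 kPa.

q_all(net) ≈ 110 kPa

N_q = e^(π·tan29°)·tan²(59.5°) = 16.44.
With the water table at the surface the whole profile is submerged: γ' = 18.5 − 9.81 = 8.69 kN/m³, so q = γ'·D_f = 17.38 kPa; the same γ' applies in the ½γBN_γ term.
q_ult = q·N_q + 0.5·γ·B·N_γ·s_γ
     = 17.38 × 16.443 + 0.5 × 8.69 × 2.7 × 13.2 × 0.8
     = 285.78 + 123.88 = 409.67 kPa.
q_net = 409.67 − 17.38 = 392.29 kPa.
q_all(net) = 392.29 / 3.5 = 112.08 kPa.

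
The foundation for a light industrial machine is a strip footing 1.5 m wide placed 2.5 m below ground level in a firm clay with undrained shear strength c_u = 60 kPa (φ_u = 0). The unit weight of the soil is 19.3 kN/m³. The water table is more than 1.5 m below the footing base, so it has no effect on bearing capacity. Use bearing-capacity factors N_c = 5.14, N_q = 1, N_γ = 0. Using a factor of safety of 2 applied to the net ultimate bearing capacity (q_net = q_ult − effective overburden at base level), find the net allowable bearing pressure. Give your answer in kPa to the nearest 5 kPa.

q_all(net) ≈ 155 kPa

Overburden at base level: q = 19.3 × 2.5 = 48.25 kPa.
Cohesion term c·N_c = 60 × 5.14 = 308.4 kPa; surcharge term q·N_q = 48.25 × 1 = 48.25 kPa.
q_ult = 308.4 + 48.25 = 356.65 kPa.
Net ultimate: q_net = 356.65 − 48.25 = 308.4 kPa.
q_all(net) = 308.4 / 2 = 154.2 kPa.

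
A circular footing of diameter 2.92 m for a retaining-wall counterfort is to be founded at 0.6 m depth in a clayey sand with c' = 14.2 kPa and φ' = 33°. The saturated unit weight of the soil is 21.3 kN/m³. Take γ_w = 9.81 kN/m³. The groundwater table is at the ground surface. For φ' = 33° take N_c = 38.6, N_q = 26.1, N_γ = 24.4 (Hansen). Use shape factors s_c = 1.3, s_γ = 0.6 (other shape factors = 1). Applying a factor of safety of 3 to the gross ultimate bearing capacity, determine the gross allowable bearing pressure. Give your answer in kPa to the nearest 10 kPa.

q_all ≈ 380 kPa

With the water table at the surface the whole profile is submerged: γ' = 21.3 − 9.81 = 11.49 kN/m³, so q = γ'·D_f = 6.894 kPa; the same γ' applies in the ½γBN_γ term.
q_ult = c·N_c·s_c + q·N_q + 0.5·γ·B·N_γ·s_γ
     = 14.2 × 38.6 × 1.3 + 6.894 × 26.1 + 0.5 × 11.49 × 2.92 × 24.4 × 0.6
     = 712.56 + 179.93 + 245.59 = 1138.1 kPa.
q_all = q_ult / FS = 1138.1 / 3 = 379.36 kPa.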